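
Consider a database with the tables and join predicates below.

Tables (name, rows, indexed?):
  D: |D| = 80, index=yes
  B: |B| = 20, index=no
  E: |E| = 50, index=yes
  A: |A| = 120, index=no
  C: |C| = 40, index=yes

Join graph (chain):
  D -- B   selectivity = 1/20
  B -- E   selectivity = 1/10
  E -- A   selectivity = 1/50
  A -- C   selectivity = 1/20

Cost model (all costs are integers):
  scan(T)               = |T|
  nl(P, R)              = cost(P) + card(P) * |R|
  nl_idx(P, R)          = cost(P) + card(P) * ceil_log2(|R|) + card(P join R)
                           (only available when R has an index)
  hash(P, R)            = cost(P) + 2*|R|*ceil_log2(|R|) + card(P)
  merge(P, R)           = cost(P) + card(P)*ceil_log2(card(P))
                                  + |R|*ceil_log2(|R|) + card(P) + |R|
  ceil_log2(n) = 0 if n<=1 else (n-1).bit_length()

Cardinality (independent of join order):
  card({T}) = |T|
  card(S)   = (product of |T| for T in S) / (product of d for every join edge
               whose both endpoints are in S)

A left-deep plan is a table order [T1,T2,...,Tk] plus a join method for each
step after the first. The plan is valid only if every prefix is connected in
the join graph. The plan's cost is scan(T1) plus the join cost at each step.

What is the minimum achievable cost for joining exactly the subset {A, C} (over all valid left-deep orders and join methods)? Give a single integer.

720

Selinger DP over subsets of {A,C}:
  {A}: scan cost=120, card=120
  {C}: scan cost=40, card=40
  {AC}: card=240; try (C,hash)→720, (C,nl_idx)→1080, (A,merge)→1280, (C,merge)→1360, (A,hash)→1760, (A,nl)→4840 …(+1); best=720 via (C,hash)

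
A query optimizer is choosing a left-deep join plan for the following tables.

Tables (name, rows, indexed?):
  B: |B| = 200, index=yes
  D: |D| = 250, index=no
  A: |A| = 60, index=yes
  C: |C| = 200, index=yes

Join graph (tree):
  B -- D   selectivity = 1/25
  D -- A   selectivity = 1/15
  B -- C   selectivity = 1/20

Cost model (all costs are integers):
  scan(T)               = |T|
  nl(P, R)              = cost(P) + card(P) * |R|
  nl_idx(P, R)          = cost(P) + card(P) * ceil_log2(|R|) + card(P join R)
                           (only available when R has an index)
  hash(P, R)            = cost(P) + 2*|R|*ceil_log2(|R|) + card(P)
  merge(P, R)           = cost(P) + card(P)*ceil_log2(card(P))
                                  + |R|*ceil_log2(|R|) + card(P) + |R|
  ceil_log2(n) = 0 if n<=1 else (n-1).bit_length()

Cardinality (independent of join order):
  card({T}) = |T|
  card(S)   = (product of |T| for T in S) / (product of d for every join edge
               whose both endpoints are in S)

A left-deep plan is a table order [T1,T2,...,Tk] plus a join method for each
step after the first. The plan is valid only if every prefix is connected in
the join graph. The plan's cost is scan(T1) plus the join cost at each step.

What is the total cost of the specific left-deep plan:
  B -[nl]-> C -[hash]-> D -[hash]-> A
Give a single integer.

step 1: scan B: cost=200, card=200
step 2: join C via nl
    card(P join C) = 200*200/(20) = 2000
    cost = 200 + 200*200 = 40200
step 3: join D via hash
    card(P join D) = 2000*250/(25) = 20000
    cost = 40200 + 2*250*8 + 2000 = 46200
step 4: join A via hash
    card(P join A) = 20000*60/(15) = 80000
    cost = 46200 + 2*60*6 + 20000 = 66920

66920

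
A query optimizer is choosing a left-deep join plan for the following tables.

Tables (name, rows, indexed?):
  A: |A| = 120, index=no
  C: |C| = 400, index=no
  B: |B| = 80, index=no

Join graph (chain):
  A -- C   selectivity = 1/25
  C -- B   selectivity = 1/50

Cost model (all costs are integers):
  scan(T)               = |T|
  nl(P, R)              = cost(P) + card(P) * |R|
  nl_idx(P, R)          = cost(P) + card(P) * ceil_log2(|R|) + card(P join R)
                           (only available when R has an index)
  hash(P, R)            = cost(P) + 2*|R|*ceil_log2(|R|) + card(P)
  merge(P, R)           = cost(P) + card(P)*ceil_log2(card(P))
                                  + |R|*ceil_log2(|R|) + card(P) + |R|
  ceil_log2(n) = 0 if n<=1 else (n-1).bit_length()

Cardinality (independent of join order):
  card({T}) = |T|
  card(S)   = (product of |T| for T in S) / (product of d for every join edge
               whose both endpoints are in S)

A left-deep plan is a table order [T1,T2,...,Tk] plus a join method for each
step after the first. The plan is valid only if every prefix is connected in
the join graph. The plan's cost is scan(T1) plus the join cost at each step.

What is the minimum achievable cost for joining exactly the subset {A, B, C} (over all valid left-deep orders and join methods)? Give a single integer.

4240

Selinger DP over subsets of {A,B,C}:
  {A}: scan cost=120, card=120
  {C}: scan cost=400, card=400
  {B}: scan cost=80, card=80
  {AC}: card=1920; try (A,hash)→2480, (C,merge)→5080, (A,merge)→5360, (C,hash)→7440, (C,nl)→48120, (A,nl)→48400; best=2480 via (A,hash)
  {BC}: card=640; try (B,hash)→1920, (C,merge)→4720, (B,merge)→5040, (C,hash)→7360, (C,nl)→32080, (B,nl)→32400; best=1920 via (B,hash)
  {ABC}: card=3072; try (A,hash)→4240, (B,hash)→5520, (A,merge)→9920, (B,merge)→26160, (A,nl)→78720, (B,nl)→156080; best=4240 via (A,hash)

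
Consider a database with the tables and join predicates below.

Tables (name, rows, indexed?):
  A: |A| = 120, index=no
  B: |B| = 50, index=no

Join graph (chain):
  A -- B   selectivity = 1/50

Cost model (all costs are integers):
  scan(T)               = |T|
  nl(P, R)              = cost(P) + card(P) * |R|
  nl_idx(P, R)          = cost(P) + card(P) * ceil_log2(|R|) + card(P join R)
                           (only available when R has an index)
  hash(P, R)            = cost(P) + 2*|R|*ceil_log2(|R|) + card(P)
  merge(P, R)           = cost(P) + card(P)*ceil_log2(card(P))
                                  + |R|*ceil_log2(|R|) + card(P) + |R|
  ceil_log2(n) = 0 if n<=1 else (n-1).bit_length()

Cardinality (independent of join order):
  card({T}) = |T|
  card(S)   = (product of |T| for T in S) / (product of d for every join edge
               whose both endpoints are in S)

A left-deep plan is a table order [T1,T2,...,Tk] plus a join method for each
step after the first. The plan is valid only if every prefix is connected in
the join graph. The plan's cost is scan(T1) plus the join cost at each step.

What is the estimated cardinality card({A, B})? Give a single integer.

120

Tables in S: A(120), B(50)
Edges inside S: A-B(d=50)
numerator = 120 * 50 = 6000
denominator = 50 = 50
card(S) = 6000 / 50 = 120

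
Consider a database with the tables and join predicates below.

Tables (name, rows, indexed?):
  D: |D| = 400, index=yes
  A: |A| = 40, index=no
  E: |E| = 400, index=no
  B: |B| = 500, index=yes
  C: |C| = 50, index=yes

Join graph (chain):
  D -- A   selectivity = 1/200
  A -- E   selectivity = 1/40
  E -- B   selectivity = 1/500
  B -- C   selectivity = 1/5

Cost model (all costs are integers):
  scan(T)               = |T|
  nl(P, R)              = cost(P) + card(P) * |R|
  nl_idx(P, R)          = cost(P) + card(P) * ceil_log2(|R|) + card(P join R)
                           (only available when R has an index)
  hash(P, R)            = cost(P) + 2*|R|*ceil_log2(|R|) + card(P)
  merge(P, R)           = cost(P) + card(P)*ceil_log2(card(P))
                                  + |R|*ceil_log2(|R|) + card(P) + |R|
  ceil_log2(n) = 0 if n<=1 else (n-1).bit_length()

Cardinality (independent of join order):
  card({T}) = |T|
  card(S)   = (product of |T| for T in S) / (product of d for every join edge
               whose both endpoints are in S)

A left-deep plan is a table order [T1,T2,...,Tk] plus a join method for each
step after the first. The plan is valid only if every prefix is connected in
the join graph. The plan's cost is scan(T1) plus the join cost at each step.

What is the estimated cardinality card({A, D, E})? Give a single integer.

Tables in S: A(40), D(400), E(400)
Edges inside S: D-A(d=200), A-E(d=40)
numerator = 40 * 400 * 400 = 6400000
denominator = 200 * 40 = 8000
card(S) = 6400000 / 8000 = 800

800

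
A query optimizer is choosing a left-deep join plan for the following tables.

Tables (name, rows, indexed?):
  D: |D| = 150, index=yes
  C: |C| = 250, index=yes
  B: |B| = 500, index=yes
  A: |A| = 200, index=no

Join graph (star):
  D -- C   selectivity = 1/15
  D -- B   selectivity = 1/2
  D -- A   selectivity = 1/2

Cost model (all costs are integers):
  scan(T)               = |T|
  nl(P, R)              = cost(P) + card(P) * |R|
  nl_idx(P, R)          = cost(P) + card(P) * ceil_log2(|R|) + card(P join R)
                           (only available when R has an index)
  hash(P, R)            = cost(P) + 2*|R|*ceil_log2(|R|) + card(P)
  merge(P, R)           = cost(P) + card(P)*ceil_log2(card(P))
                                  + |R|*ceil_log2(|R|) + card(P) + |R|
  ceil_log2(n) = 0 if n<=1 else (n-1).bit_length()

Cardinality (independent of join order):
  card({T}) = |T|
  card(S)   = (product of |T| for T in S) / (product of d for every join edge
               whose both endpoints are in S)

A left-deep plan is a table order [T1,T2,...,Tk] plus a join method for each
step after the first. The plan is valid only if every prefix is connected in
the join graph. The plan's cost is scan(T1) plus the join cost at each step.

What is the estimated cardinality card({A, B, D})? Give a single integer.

3750000

Tables in S: A(200), B(500), D(150)
Edges inside S: D-B(d=2), D-A(d=2)
numerator = 200 * 500 * 150 = 15000000
denominator = 2 * 2 = 4
card(S) = 15000000 / 4 = 3750000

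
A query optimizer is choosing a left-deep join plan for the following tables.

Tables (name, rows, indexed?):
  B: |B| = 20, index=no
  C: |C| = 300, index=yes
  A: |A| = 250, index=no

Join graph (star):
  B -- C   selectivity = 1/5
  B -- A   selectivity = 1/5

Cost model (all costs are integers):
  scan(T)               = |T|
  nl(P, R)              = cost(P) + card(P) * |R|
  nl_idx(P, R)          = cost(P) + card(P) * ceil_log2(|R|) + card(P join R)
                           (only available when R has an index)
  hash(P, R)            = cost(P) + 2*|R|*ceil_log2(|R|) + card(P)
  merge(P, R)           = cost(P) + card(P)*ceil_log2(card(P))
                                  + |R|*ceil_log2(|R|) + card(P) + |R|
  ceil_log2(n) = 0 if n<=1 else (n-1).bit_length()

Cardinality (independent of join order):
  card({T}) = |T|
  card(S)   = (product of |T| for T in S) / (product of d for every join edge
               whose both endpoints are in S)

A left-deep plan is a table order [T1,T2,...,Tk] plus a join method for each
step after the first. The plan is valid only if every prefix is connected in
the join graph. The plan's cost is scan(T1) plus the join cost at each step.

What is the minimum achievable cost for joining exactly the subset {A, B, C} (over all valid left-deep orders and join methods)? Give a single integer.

6000

Selinger DP over subsets of {A,B,C}:
  {B}: scan cost=20, card=20
  {C}: scan cost=300, card=300
  {A}: scan cost=250, card=250
  {BC}: card=1200; try (B,hash)→800, (C,nl_idx)→1400, (C,merge)→3140, (B,merge)→3420, (C,hash)→5440, (C,nl)→6020 …(+1); best=800 via (B,hash)
  {AB}: card=1000; try (B,hash)→700, (A,merge)→2390, (B,merge)→2620, (A,hash)→4040, (A,nl)→5020, (B,nl)→5250; best=700 via (B,hash)
  {ABC}: card=60000; try (A,hash)→6000, (C,hash)→7100, (C,merge)→14700, (A,merge)→17450, (C,nl_idx)→69700, (C,nl)→300700 …(+1); best=6000 via (A,hash)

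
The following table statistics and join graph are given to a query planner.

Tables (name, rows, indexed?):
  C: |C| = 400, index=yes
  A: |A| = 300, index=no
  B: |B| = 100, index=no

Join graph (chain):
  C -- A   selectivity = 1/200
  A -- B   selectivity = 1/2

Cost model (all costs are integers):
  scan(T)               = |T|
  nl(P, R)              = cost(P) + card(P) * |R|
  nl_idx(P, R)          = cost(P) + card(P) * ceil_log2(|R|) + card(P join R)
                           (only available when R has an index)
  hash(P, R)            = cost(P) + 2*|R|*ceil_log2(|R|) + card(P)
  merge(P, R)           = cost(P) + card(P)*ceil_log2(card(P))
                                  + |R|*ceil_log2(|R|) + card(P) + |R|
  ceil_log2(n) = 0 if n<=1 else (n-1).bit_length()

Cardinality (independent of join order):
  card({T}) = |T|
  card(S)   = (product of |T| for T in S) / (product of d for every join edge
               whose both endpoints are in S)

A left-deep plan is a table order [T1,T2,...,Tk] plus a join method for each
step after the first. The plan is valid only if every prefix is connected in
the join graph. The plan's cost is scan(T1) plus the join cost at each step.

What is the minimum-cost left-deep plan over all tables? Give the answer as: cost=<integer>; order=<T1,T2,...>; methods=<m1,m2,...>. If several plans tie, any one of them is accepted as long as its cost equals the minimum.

cost=5600; order=A,C,B; methods=nl_idx,hash

Selinger DP (subsets sized 1..n):
  {C}: scan cost=400, card=400
  {A}: scan cost=300, card=300
  {B}: scan cost=100, card=100
  {AC}: card=600; try (C,nl_idx)→3600, (A,hash)→6200, (C,merge)→7300, (A,merge)→7400, (C,hash)→7800, (C,nl)→120300 …(+1); best=3600 via (C,nl_idx)
  {AB}: card=15000; try (B,hash)→2000, (A,merge)→3900, (B,merge)→4100, (A,hash)→5600, (A,nl)→30100, (B,nl)→30300; best=2000 via (B,hash)
  {ABC}: card=30000; try (B,hash)→5600, (B,merge)→11000, (C,hash)→24200, (B,nl)→63600, (C,nl_idx)→167000, (C,merge)→231000 …(+1); best=5600 via (B,hash)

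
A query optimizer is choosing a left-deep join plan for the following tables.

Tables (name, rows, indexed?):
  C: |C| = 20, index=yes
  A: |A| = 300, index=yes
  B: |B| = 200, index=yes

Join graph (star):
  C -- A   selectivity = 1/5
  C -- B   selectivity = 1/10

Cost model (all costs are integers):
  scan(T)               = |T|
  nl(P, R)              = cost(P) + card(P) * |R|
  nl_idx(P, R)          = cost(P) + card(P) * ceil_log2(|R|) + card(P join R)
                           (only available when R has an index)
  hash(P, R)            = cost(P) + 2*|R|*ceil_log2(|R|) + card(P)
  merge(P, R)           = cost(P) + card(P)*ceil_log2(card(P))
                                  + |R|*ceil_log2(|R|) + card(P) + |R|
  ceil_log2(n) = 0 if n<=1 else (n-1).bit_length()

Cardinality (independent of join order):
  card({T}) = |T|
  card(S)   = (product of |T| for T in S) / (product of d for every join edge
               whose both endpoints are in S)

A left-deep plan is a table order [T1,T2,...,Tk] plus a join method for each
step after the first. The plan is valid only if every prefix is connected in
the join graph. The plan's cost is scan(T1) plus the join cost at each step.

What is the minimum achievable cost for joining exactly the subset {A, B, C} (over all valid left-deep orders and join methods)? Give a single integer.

5200

Selinger DP over subsets of {A,B,C}:
  {C}: scan cost=20, card=20
  {A}: scan cost=300, card=300
  {B}: scan cost=200, card=200
  {AC}: card=1200; try (C,hash)→800, (A,nl_idx)→1400, (C,nl_idx)→3000, (A,merge)→3140, (C,merge)→3420, (A,hash)→5440 …(+2); best=800 via (C,hash)
  {BC}: card=400; try (B,nl_idx)→580, (C,hash)→600, (C,nl_idx)→1600, (B,merge)→1940, (C,merge)→2120, (B,hash)→3240 …(+2); best=580 via (B,nl_idx)
  {ABC}: card=24000; try (B,hash)→5200, (A,hash)→6380, (A,merge)→7580, (B,merge)→17000, (A,nl_idx)→28180, (B,nl_idx)→34400 …(+2); best=5200 via (B,hash)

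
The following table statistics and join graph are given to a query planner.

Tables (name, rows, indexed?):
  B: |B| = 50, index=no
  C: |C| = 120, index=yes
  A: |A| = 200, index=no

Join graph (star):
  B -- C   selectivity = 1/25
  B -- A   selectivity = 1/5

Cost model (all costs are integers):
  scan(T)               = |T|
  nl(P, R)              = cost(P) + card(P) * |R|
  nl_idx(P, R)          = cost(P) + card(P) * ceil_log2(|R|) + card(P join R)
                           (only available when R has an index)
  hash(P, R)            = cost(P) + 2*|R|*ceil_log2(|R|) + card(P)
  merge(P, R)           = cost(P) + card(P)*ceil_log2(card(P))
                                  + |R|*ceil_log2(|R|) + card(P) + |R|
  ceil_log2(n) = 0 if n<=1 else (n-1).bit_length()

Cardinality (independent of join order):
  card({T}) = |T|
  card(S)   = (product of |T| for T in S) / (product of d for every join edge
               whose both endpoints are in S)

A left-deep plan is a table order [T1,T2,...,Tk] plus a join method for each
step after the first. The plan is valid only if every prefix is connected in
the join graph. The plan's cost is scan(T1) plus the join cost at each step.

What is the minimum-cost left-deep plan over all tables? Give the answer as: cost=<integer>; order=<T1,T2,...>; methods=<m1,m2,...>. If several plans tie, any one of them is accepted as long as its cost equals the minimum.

Selinger DP (subsets sized 1..n):
  {B}: scan cost=50, card=50
  {C}: scan cost=120, card=120
  {A}: scan cost=200, card=200
  {BC}: card=240; try (C,nl_idx)→640, (B,hash)→840, (C,merge)→1360, (B,merge)→1430, (C,hash)→1780, (C,nl)→6050 …(+1); best=640 via (C,nl_idx)
  {AB}: card=2000; try (B,hash)→1000, (A,merge)→2200, (B,merge)→2350, (A,hash)→3300, (A,nl)→10050, (B,nl)→10200; best=1000 via (B,hash)
  {ABC}: card=9600; try (A,hash)→4080, (A,merge)→4600, (C,hash)→4680, (C,nl_idx)→24600, (C,merge)→25960, (A,nl)→48640 …(+1); best=4080 via (A,hash)

cost=4080; order=B,C,A; methods=nl_idx,hash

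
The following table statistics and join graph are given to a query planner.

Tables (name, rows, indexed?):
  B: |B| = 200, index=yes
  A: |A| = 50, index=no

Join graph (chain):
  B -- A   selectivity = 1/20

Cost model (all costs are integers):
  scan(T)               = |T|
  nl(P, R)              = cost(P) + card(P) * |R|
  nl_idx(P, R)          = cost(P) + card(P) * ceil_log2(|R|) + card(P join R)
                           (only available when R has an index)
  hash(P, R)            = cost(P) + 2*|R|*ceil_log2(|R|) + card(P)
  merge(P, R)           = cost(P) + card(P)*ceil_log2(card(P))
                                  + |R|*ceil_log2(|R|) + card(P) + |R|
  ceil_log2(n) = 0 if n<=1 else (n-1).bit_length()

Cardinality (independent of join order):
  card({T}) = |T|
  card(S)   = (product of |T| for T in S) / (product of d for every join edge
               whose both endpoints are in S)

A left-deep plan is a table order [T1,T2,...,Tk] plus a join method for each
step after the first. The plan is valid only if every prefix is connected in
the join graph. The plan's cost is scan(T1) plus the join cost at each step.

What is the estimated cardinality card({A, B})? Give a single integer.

Tables in S: A(50), B(200)
Edges inside S: B-A(d=20)
numerator = 50 * 200 = 10000
denominator = 20 = 20
card(S) = 10000 / 20 = 500

500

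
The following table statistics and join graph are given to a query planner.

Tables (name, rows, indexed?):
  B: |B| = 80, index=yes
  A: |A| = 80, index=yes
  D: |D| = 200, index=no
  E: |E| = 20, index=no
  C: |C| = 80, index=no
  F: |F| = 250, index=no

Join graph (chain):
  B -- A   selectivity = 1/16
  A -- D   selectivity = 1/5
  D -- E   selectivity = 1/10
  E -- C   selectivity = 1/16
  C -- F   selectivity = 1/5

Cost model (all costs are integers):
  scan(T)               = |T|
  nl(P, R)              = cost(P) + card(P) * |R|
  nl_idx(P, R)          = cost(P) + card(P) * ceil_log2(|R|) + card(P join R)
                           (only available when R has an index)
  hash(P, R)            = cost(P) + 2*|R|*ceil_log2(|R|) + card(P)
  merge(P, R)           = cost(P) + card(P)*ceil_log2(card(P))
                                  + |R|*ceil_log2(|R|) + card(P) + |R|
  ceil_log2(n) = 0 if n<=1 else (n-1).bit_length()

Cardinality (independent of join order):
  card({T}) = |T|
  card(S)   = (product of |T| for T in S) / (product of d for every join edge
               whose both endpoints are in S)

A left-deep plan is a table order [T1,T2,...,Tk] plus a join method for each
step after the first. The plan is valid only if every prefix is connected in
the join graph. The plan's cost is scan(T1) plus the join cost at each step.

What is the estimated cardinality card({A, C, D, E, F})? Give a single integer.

Tables in S: A(80), C(80), D(200), E(20), F(250)
Edges inside S: A-D(d=5), D-E(d=10), E-C(d=16), C-F(d=5)
numerator = 80 * 80 * 200 * 20 * 250 = 6400000000
denominator = 5 * 10 * 16 * 5 = 4000
card(S) = 6400000000 / 4000 = 1600000

1600000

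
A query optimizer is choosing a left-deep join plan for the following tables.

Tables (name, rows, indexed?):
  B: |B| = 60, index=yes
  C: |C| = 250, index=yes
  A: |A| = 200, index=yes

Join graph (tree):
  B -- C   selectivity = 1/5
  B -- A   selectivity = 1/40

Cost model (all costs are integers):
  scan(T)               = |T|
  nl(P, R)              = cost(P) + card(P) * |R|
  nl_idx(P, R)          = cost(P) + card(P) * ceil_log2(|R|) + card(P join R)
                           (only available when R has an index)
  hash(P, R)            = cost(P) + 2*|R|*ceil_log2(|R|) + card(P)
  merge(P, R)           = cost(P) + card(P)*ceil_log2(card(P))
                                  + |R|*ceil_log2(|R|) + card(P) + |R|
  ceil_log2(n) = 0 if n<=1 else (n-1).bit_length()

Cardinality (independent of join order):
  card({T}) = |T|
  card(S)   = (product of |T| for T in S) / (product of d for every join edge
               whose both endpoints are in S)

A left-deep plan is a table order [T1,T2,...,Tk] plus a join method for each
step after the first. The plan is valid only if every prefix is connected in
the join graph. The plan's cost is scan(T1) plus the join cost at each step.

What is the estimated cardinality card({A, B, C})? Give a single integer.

Tables in S: A(200), B(60), C(250)
Edges inside S: B-C(d=5), B-A(d=40)
numerator = 200 * 60 * 250 = 3000000
denominator = 5 * 40 = 200
card(S) = 3000000 / 200 = 15000

15000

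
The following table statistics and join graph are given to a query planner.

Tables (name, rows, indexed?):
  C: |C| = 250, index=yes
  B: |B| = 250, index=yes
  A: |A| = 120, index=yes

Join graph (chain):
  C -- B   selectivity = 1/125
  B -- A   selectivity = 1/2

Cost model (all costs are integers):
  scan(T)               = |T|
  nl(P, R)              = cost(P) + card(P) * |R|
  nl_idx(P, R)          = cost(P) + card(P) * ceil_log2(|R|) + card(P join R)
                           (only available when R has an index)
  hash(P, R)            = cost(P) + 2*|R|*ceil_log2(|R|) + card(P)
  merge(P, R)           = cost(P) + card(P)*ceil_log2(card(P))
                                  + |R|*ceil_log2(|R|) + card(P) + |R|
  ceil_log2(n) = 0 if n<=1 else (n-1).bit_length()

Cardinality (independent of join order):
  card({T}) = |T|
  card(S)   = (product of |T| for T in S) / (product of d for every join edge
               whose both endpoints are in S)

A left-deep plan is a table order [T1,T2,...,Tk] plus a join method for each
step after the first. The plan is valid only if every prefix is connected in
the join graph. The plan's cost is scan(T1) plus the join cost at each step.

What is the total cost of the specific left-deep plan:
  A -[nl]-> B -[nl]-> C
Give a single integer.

step 1: scan A: cost=120, card=120
step 2: join B via nl
    card(P join B) = 120*250/(2) = 15000
    cost = 120 + 120*250 = 30120
step 3: join C via nl
    card(P join C) = 15000*250/(125) = 30000
    cost = 30120 + 15000*250 = 3780120

3780120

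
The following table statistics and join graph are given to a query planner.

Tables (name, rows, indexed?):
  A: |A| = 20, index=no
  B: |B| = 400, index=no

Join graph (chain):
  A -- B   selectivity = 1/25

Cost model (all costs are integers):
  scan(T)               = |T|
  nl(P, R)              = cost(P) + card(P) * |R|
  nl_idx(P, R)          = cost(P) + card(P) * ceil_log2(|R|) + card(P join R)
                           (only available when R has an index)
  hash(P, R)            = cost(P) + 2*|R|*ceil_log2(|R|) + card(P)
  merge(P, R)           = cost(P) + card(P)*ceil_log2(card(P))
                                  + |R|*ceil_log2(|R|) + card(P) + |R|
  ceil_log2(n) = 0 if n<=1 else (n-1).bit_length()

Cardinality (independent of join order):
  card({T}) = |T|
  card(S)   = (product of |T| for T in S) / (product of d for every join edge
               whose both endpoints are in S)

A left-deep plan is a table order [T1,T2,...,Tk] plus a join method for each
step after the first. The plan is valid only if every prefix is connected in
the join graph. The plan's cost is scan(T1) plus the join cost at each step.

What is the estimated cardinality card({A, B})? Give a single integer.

320

Tables in S: A(20), B(400)
Edges inside S: A-B(d=25)
numerator = 20 * 400 = 8000
denominator = 25 = 25
card(S) = 8000 / 25 = 320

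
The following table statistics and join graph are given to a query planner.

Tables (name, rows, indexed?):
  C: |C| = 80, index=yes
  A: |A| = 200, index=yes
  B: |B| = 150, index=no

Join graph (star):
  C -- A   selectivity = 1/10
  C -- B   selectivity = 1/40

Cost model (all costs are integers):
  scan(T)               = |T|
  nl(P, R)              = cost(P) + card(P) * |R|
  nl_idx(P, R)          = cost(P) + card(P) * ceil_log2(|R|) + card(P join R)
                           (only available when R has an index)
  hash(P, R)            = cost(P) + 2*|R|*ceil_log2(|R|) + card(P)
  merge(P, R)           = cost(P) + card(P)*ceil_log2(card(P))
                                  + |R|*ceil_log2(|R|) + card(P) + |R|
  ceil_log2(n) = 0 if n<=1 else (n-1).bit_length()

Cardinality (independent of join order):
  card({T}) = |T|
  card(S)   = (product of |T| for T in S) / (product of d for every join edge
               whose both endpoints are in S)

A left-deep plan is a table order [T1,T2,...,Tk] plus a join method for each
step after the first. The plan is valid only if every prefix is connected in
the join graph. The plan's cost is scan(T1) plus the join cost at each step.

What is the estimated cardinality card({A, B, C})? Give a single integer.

Tables in S: A(200), B(150), C(80)
Edges inside S: C-A(d=10), C-B(d=40)
numerator = 200 * 150 * 80 = 2400000
denominator = 10 * 40 = 400
card(S) = 2400000 / 400 = 6000

6000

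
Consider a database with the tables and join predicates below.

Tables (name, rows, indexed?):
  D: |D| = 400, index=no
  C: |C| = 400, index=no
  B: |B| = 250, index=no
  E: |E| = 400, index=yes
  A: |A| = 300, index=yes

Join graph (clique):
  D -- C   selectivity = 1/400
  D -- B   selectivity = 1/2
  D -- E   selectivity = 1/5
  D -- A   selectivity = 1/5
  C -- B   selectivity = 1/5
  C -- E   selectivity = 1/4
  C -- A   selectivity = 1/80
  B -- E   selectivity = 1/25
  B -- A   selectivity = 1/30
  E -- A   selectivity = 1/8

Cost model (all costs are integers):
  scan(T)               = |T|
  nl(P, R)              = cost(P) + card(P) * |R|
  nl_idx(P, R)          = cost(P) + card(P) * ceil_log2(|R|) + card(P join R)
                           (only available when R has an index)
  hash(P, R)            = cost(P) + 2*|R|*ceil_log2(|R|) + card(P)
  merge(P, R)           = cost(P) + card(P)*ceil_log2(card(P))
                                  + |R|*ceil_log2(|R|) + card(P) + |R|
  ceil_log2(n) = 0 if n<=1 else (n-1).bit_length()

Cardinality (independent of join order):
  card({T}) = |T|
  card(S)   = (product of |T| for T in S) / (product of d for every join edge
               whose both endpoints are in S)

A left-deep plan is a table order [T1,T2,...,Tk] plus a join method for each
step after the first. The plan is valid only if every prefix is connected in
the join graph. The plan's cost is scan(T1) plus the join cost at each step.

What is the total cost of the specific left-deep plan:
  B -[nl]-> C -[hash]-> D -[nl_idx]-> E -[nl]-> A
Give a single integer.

step 1: scan B: cost=250, card=250
step 2: join C via nl
    card(P join C) = 250*400/(5) = 20000
    cost = 250 + 250*400 = 100250
step 3: join D via hash
    card(P join D) = 20000*400/(400*2) = 10000
    cost = 100250 + 2*400*9 + 20000 = 127450
step 4: join E via nl_idx
    card(P join E) = 10000*400/(5*4*25) = 8000
    cost = 127450 + 10000*9 + 8000 = 225450
step 5: join A via nl
    card(P join A) = 8000*300/(5*80*30*8) = 25
    cost = 225450 + 8000*300 = 2625450

2625450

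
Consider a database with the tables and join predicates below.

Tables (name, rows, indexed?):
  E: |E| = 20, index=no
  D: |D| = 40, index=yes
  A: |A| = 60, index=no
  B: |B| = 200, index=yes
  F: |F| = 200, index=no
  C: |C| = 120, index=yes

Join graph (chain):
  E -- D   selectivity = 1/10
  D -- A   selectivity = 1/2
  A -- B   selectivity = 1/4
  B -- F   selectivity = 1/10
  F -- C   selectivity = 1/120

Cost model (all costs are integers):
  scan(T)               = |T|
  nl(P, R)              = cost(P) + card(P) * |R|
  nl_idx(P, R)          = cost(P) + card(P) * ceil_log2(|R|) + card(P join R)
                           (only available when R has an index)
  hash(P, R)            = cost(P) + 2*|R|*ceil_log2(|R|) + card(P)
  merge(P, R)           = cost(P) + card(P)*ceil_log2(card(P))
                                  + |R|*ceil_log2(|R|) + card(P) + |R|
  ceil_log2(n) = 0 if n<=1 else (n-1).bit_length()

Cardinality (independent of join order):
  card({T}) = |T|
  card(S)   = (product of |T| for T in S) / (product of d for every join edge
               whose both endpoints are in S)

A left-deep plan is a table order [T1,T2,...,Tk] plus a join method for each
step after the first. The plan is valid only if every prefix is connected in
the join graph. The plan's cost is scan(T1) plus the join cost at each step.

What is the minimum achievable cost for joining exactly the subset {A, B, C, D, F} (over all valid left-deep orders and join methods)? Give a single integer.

Selinger DP over subsets of {A,B,C,D,F}:
  {D}: scan cost=40, card=40
  {A}: scan cost=60, card=60
  {B}: scan cost=200, card=200
  {F}: scan cost=200, card=200
  {C}: scan cost=120, card=120
  {AD}: card=1200; try (D,hash)→600, (A,merge)→740, (D,merge)→760, (A,hash)→800, (D,nl_idx)→1620, (A,nl)→2440 …(+1); best=600 via (D,hash)
  {AB}: card=3000; try (A,hash)→1120, (B,merge)→2280, (A,merge)→2420, (B,hash)→3320, (B,nl_idx)→3540, (B,nl)→12060 …(+1); best=1120 via (A,hash)
  {BF}: card=4000; try (F,hash)→3600, (B,hash)→3600, (F,merge)→3800, (B,merge)→3800, (B,nl_idx)→5800, (F,nl)→40200 …(+1); best=3600 via (F,hash)
  {CF}: card=200; try (C,nl_idx)→1800, (C,hash)→2080, (F,merge)→2880, (C,merge)→2960, (F,hash)→3440, (F,nl)→24120 …(+1); best=1800 via (C,nl_idx)
  {ABD}: card=60000; try (D,hash)→4600, (B,hash)→5000, (B,merge)→16800, (D,merge)→40400, (B,nl_idx)→70200, (D,nl_idx)→79120 …(+2); best=4600 via (D,hash)
  {ABF}: card=60000; try (F,hash)→7320, (A,hash)→8320, (F,merge)→41920, (A,merge)→56020, (A,nl)→243600, (F,nl)→601120; best=7320 via (F,hash)
  {BCF}: card=4000; try (B,hash)→5200, (B,merge)→5400, (B,nl_idx)→7400, (C,hash)→9280, (C,nl_idx)→35600, (B,nl)→41800 …(+2); best=5200 via (B,hash)
  {ABDF}: card=1200000; try (F,hash)→67800, (D,hash)→67800, (F,merge)→1026400, (D,merge)→1027600, (D,nl_idx)→1567320, (D,nl)→2407320 …(+1); best=67800 via (F,hash)
  {ABCF}: card=60000; try (A,hash)→9920, (A,merge)→57620, (C,hash)→69000, (A,nl)→245200, (C,nl_idx)→487320, (C,merge)→1028280 …(+1); best=9920 via (A,hash)
  {ABCDF}: card=1200000; try (D,hash)→70400, (D,merge)→1030200, (C,hash)→1269480, (D,nl_idx)→1569920, (D,nl)→2409920, (C,nl_idx)→9667800 …(+2); best=70400 via (D,hash)

70400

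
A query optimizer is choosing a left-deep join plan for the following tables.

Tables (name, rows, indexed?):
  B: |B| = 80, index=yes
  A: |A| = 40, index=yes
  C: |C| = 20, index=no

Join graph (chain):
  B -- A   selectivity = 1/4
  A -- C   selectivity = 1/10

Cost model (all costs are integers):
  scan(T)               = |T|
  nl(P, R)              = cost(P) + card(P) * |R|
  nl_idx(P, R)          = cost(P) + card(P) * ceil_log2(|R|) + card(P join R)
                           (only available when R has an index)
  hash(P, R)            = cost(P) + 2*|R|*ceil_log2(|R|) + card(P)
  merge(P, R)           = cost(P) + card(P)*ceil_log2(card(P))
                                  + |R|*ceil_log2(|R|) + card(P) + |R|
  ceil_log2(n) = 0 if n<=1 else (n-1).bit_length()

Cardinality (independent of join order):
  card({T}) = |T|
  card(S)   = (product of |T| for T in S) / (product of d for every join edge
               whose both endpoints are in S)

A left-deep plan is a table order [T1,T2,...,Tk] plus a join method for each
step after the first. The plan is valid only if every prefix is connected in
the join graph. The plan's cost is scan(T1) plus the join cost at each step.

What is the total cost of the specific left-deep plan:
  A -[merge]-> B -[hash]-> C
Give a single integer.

step 1: scan A: cost=40, card=40
step 2: join B via merge
    card(P join B) = 40*80/(4) = 800
    cost = 40 + 40*6 + 80*7 + 40 + 80 = 960
step 3: join C via hash
    card(P join C) = 800*20/(10) = 1600
    cost = 960 + 2*20*5 + 800 = 1960

1960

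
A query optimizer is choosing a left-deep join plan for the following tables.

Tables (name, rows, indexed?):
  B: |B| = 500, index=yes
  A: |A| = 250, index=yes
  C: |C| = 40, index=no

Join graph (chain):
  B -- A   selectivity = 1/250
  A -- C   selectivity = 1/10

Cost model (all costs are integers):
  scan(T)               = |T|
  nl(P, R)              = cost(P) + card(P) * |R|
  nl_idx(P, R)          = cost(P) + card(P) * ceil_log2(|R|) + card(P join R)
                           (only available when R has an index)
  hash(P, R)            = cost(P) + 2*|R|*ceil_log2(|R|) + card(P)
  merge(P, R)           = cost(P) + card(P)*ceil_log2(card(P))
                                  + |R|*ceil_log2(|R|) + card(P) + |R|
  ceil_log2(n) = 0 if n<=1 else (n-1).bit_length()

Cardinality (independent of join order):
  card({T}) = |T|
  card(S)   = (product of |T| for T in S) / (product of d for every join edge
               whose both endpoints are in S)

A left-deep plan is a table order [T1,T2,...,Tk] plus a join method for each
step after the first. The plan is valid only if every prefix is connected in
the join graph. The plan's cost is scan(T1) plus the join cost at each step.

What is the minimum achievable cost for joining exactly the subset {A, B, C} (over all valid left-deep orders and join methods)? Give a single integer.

3980

Selinger DP over subsets of {A,B,C}:
  {B}: scan cost=500, card=500
  {A}: scan cost=250, card=250
  {C}: scan cost=40, card=40
  {AB}: card=500; try (B,nl_idx)→3000, (A,hash)→5000, (A,nl_idx)→5000, (B,merge)→7500, (A,merge)→7750, (B,hash)→9500 …(+2); best=3000 via (B,nl_idx)
  {AC}: card=1000; try (C,hash)→980, (A,nl_idx)→1360, (A,merge)→2570, (C,merge)→2780, (A,hash)→4080, (A,nl)→10040 …(+1); best=980 via (C,hash)
  {ABC}: card=2000; try (C,hash)→3980, (C,merge)→8280, (B,hash)→10980, (B,nl_idx)→11980, (B,merge)→16980, (C,nl)→23000 …(+1); best=3980 via (C,hash)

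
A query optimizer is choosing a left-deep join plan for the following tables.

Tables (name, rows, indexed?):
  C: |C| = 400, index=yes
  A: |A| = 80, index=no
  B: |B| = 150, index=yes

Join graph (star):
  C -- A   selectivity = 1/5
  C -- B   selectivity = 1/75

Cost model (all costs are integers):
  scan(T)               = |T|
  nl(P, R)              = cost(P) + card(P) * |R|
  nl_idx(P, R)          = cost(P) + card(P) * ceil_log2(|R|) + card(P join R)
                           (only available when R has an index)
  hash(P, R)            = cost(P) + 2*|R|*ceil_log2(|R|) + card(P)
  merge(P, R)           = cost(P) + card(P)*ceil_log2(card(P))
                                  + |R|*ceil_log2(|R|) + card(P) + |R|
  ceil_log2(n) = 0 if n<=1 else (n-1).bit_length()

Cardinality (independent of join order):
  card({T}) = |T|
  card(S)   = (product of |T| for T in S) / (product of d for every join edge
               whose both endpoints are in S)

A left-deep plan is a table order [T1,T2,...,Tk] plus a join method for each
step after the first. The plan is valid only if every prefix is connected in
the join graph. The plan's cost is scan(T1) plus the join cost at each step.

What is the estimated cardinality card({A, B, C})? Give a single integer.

12800

Tables in S: A(80), B(150), C(400)
Edges inside S: C-A(d=5), C-B(d=75)
numerator = 80 * 150 * 400 = 4800000
denominator = 5 * 75 = 375
card(S) = 4800000 / 375 = 12800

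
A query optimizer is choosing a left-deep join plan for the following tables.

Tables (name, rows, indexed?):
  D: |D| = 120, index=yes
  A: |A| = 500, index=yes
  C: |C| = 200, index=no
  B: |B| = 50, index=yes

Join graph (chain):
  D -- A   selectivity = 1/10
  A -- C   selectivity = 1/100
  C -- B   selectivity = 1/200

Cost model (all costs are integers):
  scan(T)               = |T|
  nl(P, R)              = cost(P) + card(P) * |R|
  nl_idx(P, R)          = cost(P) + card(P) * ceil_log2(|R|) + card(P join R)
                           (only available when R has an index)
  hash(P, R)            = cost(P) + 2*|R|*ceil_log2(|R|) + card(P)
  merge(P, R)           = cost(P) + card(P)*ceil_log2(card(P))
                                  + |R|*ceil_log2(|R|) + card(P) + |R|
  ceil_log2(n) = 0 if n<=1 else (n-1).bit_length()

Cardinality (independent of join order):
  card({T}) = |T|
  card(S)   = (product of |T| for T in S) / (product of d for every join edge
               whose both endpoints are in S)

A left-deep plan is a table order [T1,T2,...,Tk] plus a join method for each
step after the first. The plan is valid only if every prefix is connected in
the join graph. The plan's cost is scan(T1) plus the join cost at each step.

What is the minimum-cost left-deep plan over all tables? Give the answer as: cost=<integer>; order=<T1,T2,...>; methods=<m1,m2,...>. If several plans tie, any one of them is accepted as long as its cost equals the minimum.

Selinger DP (subsets sized 1..n):
  {D}: scan cost=120, card=120
  {A}: scan cost=500, card=500
  {C}: scan cost=200, card=200
  {B}: scan cost=50, card=50
  {AD}: card=6000; try (D,hash)→2680, (A,merge)→6080, (D,merge)→6460, (A,nl_idx)→7200, (A,hash)→9240, (D,nl_idx)→10000 …(+2); best=2680 via (D,hash)
  {AC}: card=1000; try (A,nl_idx)→3000, (C,hash)→4200, (A,merge)→7000, (C,merge)→7300, (A,hash)→9400, (A,nl)→100200 …(+1); best=3000 via (A,nl_idx)
  {BC}: card=50; try (B,hash)→1000, (B,nl_idx)→1450, (C,merge)→2200, (B,merge)→2350, (C,hash)→3300, (C,nl)→10050 …(+1); best=1000 via (B,hash)
  {ACD}: card=12000; try (D,hash)→5680, (C,hash)→11880, (D,merge)→14960, (D,nl_idx)→22000, (C,merge)→88480, (D,nl)→123000 …(+1); best=5680 via (D,hash)
  {ABC}: card=250; try (A,nl_idx)→1700, (B,hash)→4600, (A,merge)→6350, (B,nl_idx)→9250, (A,hash)→10050, (B,merge)→14350 …(+2); best=1700 via (A,nl_idx)
  {ABCD}: card=3000; try (D,hash)→3630, (D,merge)→4910, (D,nl_idx)→6450, (B,hash)→18280, (D,nl)→31700, (B,nl_idx)→80680 …(+2); best=3630 via (D,hash)

cost=3630; order=C,B,A,D; methods=hash,nl_idx,hash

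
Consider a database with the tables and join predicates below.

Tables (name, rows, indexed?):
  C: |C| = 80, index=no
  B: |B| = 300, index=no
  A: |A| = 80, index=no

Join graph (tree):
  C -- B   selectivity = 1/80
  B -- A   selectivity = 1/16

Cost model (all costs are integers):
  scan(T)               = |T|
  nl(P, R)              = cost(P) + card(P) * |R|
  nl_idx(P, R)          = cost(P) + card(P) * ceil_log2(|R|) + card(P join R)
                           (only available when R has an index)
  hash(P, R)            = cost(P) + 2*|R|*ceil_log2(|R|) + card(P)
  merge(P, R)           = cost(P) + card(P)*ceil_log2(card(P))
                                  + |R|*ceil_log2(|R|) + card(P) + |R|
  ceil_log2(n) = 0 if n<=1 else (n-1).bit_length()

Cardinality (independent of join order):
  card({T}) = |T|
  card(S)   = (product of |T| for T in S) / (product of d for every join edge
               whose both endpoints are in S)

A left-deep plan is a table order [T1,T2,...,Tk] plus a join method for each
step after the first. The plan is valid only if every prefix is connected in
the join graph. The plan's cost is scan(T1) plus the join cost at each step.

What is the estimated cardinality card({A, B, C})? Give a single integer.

1500

Tables in S: A(80), B(300), C(80)
Edges inside S: C-B(d=80), B-A(d=16)
numerator = 80 * 300 * 80 = 1920000
denominator = 80 * 16 = 1280
card(S) = 1920000 / 1280 = 1500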